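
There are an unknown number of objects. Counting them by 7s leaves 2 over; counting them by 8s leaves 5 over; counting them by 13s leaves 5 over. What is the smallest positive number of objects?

From N ≡ 2 (mod 7) write N = 2 + 7t. Substituting into N ≡ 5 (mod 8) gives 7t ≡ 3 (mod 8), and since 7⁻¹ ≡ 7 (mod 8), t ≡ 5. Hence N ≡ 2 + 7·5 = 37 (mod 56).
From N ≡ 37 (mod 56) write N = 37 + 56t. Substituting into N ≡ 5 (mod 13) gives 56t ≡ 7 (mod 13), and since 4⁻¹ ≡ 10 (mod 13), t ≡ 5. Hence N ≡ 37 + 56·5 = 317 (mod 728).

317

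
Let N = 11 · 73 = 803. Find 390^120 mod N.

738

Mod 11: 390 ≡ 5; since 10 | 120, by Fermat 5^120 ≡ 1 (mod 11).
Mod 73: 390 ≡ 25; by Fermat, exponent reduces to 120 mod 72 = 48; 25^48 ≡ 8 (mod 73).
Combine by CRT: x ≡ 1 (mod 11), x ≡ 8 (mod 73) ⇒ x ≡ 738 (mod 803).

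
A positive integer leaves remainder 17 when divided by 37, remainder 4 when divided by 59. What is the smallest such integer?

Combine the congruences pairwise.
From t ≡ 17 (mod 37) write t = 17 + 37s. Substituting into t ≡ 4 (mod 59) gives 37s ≡ 46 (mod 59), and since 37⁻¹ ≡ 8 (mod 59), s ≡ 14. Hence t ≡ 17 + 37·14 = 535 (mod 2183).

535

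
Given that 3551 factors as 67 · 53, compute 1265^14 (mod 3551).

3173

Mod 67: 1265 ≡ 59; 59^14 ≡ 24 (mod 67).
Mod 53: 1265 ≡ 46; 46^14 ≡ 46 (mod 53).
Combine by CRT: x ≡ 24 (mod 67), x ≡ 46 (mod 53) ⇒ x ≡ 3173 (mod 3551).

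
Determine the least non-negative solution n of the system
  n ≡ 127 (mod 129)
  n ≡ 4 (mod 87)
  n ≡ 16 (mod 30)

14446

gcd(129, 87) = 3 and 3 | (4 − 127), so the pair is consistent; merging gives n ≡ 3223 (mod 3741), where 3741 = lcm(129, 87).
gcd(3741, 30) = 3 and 3 | (16 − 3223), so the pair is consistent; merging gives n ≡ 14446 (mod 37410), where 37410 = lcm(3741, 30).
The solution is unique modulo lcm(129, 87, 30) = 37410.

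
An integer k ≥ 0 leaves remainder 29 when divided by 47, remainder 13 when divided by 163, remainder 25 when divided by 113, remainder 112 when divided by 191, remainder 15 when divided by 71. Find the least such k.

7532625451

The moduli are pairwise coprime; N = 47·163·113·191·71 = 11739662773.
N/47 = 249780059; 249780059 ≡ 16 (mod 47); 16·3 ≡ 1, so inverse 3.
N/163 = 72022471; 72022471 ≡ 106 (mod 163); 106·20 ≡ 1, so inverse 20.
N/113 = 103890821; 103890821 ≡ 90 (mod 113); 90·54 ≡ 1, so inverse 54.
N/191 = 61464203; 61464203 ≡ 21 (mod 191); 21·91 ≡ 1, so inverse 91.
N/71 = 165347363; 165347363 ≡ 7 (mod 71); 7·61 ≡ 1, so inverse 61.
k ≡ 29·249780059·3 + 13·72022471·20 + 25·103890821·54 + 112·61464203·91 + 15·165347363·61 = 958445310064.
958445310064 mod 11739662773 = 7532625451.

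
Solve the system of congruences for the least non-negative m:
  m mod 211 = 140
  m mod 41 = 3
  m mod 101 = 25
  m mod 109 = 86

50267725

The moduli are pairwise coprime; N = 211·41·101·109 = 95238859.
N/211 = 451369; 451369 ≡ 40 (mod 211); 40·153 ≡ 1, so inverse 153.
N/41 = 2322899; 2322899 ≡ 3 (mod 41); 3·14 ≡ 1, so inverse 14.
N/101 = 942959; 942959 ≡ 23 (mod 101); 23·22 ≡ 1, so inverse 22.
N/109 = 873751; 873751 ≡ 7 (mod 109); 7·78 ≡ 1, so inverse 78.
m ≡ 140·451369·153 + 3·2322899·14 + 25·942959·22 + 86·873751·78 = 16145634896.
16145634896 mod 95238859 = 50267725.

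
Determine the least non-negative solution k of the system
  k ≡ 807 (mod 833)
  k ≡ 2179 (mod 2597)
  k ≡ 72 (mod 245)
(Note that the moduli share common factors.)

Combine the congruences pairwise.
gcd(833, 2597) = 49 and 49 | (2179 − 807), so the pair is consistent; merging gives k ≡ 9970 (mod 44149), where 44149 = lcm(833, 2597).
gcd(44149, 245) = 49 and 49 | (72 − 9970), so the pair is consistent; merging gives k ≡ 142417 (mod 220745), where 220745 = lcm(44149, 245).
The solution is unique modulo lcm(833, 2597, 245) = 220745.

142417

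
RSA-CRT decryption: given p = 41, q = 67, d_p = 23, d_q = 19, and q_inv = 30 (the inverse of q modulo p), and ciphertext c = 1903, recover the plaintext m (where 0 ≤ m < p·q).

1934

m₁ = c^(d_p) mod p: c ≡ 17 (mod 41), and 17^23 mod 41 = 7.
m₂ = c^(d_q) mod q: c ≡ 27 (mod 67), and 27^19 mod 67 = 58.
h = q_inv·(m₁ − m₂) mod p = 30·(7 − 58) mod 41 = 28.
m = m₂ + h·q = 58 + 28·67 = 1934.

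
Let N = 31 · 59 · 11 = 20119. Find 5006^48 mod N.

Mod 31: 5006 ≡ 15; by Fermat, exponent reduces to 48 mod 30 = 18; 15^18 ≡ 4 (mod 31).
Mod 59: 5006 ≡ 50; 50^48 ≡ 36 (mod 59).
Mod 11: 5006 ≡ 1; by Fermat, exponent reduces to 48 mod 10 = 8; 1^8 ≡ 1 (mod 11).
Combine by CRT: x ≡ 4 (mod 31), x ≡ 36 (mod 59), x ≡ 1 (mod 11) ⇒ x ≡ 15907 (mod 20119).

15907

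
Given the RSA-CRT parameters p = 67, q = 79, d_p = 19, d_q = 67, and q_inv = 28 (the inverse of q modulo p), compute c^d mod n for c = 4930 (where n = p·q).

m₁ = c^(d_p) mod p: c ≡ 39 (mod 67), and 39^19 mod 67 = 49.
m₂ = c^(d_q) mod q: c ≡ 32 (mod 79), and 32^67 mod 79 = 72.
h = q_inv·(m₁ − m₂) mod p = 28·(49 − 72) mod 67 = 26.
m = m₂ + h·q = 72 + 26·79 = 2126.

2126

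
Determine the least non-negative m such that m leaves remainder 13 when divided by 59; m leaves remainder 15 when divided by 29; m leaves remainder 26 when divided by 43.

The moduli are pairwise coprime; N = 59·29·43 = 73573.
N/59 = 1247; 1247 ≡ 8 (mod 59); 8·37 ≡ 1, so inverse 37.
N/29 = 2537; 2537 ≡ 14 (mod 29); 14·27 ≡ 1, so inverse 27.
N/43 = 1711; 1711 ≡ 34 (mod 43); 34·19 ≡ 1, so inverse 19.
m ≡ 13·1247·37 + 15·2537·27 + 26·1711·19 = 2472526.
2472526 mod 73573 = 44617.

44617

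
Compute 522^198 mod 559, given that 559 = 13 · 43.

259

Mod 13: 522 ≡ 2; by Fermat, exponent reduces to 198 mod 12 = 6; 2^6 ≡ 12 (mod 13).
Mod 43: 522 ≡ 6; by Fermat, exponent reduces to 198 mod 42 = 30; 6^30 ≡ 1 (mod 43).
Combine by CRT: x ≡ 12 (mod 13), x ≡ 1 (mod 43) ⇒ x ≡ 259 (mod 559).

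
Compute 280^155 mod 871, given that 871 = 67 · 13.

80

Mod 67: 280 ≡ 12; by Fermat, exponent reduces to 155 mod 66 = 23; 12^23 ≡ 13 (mod 67).
Mod 13: 280 ≡ 7; by Fermat, exponent reduces to 155 mod 12 = 11; 7^11 ≡ 2 (mod 13).
Combine by CRT: x ≡ 13 (mod 67), x ≡ 2 (mod 13) ⇒ x ≡ 80 (mod 871).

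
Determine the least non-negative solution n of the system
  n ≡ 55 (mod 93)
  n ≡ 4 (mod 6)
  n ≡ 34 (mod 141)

Combine the congruences pairwise.
gcd(93, 6) = 3 and 3 | (4 − 55), so the pair is consistent; merging gives n ≡ 148 (mod 186), where 186 = lcm(93, 6).
gcd(186, 141) = 3 and 3 | (34 − 148), so the pair is consistent; merging gives n ≡ 2008 (mod 8742), where 8742 = lcm(186, 141).
The solution is unique modulo lcm(93, 6, 141) = 8742.

2008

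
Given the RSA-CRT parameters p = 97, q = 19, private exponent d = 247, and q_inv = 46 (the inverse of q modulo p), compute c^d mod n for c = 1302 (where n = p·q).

d_p = d mod (p−1) = 247 mod 96 = 55; d_q = d mod (q−1) = 13.
m₁ = c^(d_p) mod p: c ≡ 41 (mod 97), and 41^55 mod 97 = 59.
m₂ = c^(d_q) mod q: c ≡ 10 (mod 19), and 10^13 mod 19 = 13.
h = q_inv·(m₁ − m₂) mod p = 46·(59 − 13) mod 97 = 79.
m = m₂ + h·q = 13 + 79·19 = 1514.

1514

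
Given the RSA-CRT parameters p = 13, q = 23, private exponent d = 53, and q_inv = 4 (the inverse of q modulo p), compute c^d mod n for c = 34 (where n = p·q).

203

d_p = d mod (p−1) = 53 mod 12 = 5; d_q = d mod (q−1) = 9.
m₁ = c^(d_p) mod p: c ≡ 8 (mod 13), and 8^5 mod 13 = 8.
m₂ = c^(d_q) mod q: c ≡ 11 (mod 23), and 11^9 mod 23 = 19.
h = q_inv·(m₁ − m₂) mod p = 4·(8 − 19) mod 13 = 8.
m = m₂ + h·q = 19 + 8·23 = 203.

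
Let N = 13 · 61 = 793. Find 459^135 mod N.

194

Mod 13: 459 ≡ 4; by Fermat, exponent reduces to 135 mod 12 = 3; 4^3 ≡ 12 (mod 13).
Mod 61: 459 ≡ 32; by Fermat, exponent reduces to 135 mod 60 = 15; 32^15 ≡ 11 (mod 61).
Combine by CRT: x ≡ 12 (mod 13), x ≡ 11 (mod 61) ⇒ x ≡ 194 (mod 793).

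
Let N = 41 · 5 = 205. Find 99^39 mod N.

Mod 41: 99 ≡ 17; 17^39 ≡ 29 (mod 41).
Mod 5: 99 ≡ 4; by Fermat, exponent reduces to 39 mod 4 = 3; 4^3 ≡ 4 (mod 5).
Combine by CRT: x ≡ 29 (mod 41), x ≡ 4 (mod 5) ⇒ x ≡ 29 (mod 205).

29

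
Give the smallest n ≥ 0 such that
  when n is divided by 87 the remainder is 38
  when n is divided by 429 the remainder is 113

11696

gcd(87, 429) = 3 and 3 | (113 − 38), so the pair is consistent; merging gives n ≡ 11696 (mod 12441), where 12441 = lcm(87, 429).
The solution is unique modulo lcm(87, 429) = 12441.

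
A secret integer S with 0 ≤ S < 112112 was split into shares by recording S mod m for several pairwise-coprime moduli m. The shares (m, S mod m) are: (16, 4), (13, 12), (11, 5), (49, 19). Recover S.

From S ≡ 4 (mod 16) write S = 4 + 16t. Substituting into S ≡ 12 (mod 13) gives 16t ≡ 8 (mod 13), and since 3⁻¹ ≡ 9 (mod 13), t ≡ 7. Hence S ≡ 4 + 16·7 = 116 (mod 208).
From S ≡ 116 (mod 208) write S = 116 + 208t. Substituting into S ≡ 5 (mod 11) gives 208t ≡ 10 (mod 11), and since 10⁻¹ ≡ 10 (mod 11), t ≡ 1. Hence S ≡ 116 + 208·1 = 324 (mod 2288).
From S ≡ 324 (mod 2288) write S = 324 + 2288t. Substituting into S ≡ 19 (mod 49) gives 2288t ≡ 38 (mod 49), and since 34⁻¹ ≡ 13 (mod 49), t ≡ 4. Hence S ≡ 324 + 2288·4 = 9476 (mod 112112).

9476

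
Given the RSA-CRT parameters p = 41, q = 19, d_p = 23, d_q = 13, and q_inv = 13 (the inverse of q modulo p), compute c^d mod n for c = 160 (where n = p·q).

141

m₁ = c^(d_p) mod p: c ≡ 37 (mod 41), and 37^23 mod 41 = 18.
m₂ = c^(d_q) mod q: c ≡ 8 (mod 19), and 8^13 mod 19 = 8.
h = q_inv·(m₁ − m₂) mod p = 13·(18 − 8) mod 41 = 7.
m = m₂ + h·q = 8 + 7·19 = 141.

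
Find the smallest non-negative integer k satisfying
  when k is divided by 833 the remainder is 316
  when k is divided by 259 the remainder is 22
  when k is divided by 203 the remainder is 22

157753

gcd(833, 259) = 7 and 7 | (22 − 316), so the pair is consistent; merging gives k ≡ 3648 (mod 30821), where 30821 = lcm(833, 259).
gcd(30821, 203) = 7 and 7 | (22 − 3648), so the pair is consistent; merging gives k ≡ 157753 (mod 893809), where 893809 = lcm(30821, 203).
The solution is unique modulo lcm(833, 259, 203) = 893809.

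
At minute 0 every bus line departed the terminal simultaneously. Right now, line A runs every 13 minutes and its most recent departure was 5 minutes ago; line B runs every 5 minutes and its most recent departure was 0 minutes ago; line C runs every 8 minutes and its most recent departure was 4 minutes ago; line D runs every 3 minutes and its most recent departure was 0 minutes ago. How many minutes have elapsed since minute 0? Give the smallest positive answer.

From t ≡ 5 (mod 13) write t = 5 + 13s. Substituting into t ≡ 0 (mod 5) gives 13s ≡ 0 (mod 5), and since 3⁻¹ ≡ 2 (mod 5), s ≡ 0. Hence t ≡ 5 + 13·0 = 5 (mod 65).
From t ≡ 5 (mod 65) write t = 5 + 65s. Substituting into t ≡ 4 (mod 8) gives 65s ≡ 7 (mod 8), and since 1⁻¹ ≡ 1 (mod 8), s ≡ 7. Hence t ≡ 5 + 65·7 = 460 (mod 520).
From t ≡ 460 (mod 520) write t = 460 + 520s. Substituting into t ≡ 0 (mod 3) gives 520s ≡ 2 (mod 3), and since 1⁻¹ ≡ 1 (mod 3), s ≡ 2. Hence t ≡ 460 + 520·2 = 1500 (mod 1560).

1500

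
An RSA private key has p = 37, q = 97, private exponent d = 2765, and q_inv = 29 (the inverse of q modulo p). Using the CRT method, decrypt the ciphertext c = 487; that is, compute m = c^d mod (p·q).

2781

d_p = d mod (p−1) = 2765 mod 36 = 29; d_q = d mod (q−1) = 77.
m₁ = c^(d_p) mod p: c ≡ 6 (mod 37), and 6^29 mod 37 = 6.
m₂ = c^(d_q) mod q: c ≡ 2 (mod 97), and 2^77 mod 97 = 65.
h = q_inv·(m₁ − m₂) mod p = 29·(6 − 65) mod 37 = 28.
m = m₂ + h·q = 65 + 28·97 = 2781.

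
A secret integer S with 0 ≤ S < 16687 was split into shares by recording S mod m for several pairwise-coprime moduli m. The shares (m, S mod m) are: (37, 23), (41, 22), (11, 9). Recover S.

From S ≡ 23 (mod 37) write S = 23 + 37t. Substituting into S ≡ 22 (mod 41) gives 37t ≡ 40 (mod 41), and since 37⁻¹ ≡ 10 (mod 41), t ≡ 31. Hence S ≡ 23 + 37·31 = 1170 (mod 1517).
From S ≡ 1170 (mod 1517) write S = 1170 + 1517t. Substituting into S ≡ 9 (mod 11) gives 1517t ≡ 5 (mod 11), and since 10⁻¹ ≡ 10 (mod 11), t ≡ 6. Hence S ≡ 1170 + 1517·6 = 10272 (mod 16687).

10272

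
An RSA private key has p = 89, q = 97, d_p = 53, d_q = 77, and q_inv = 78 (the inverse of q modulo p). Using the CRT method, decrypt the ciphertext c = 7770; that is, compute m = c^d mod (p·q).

816

m₁ = c^(d_p) mod p: c ≡ 27 (mod 89), and 27^53 mod 89 = 15.
m₂ = c^(d_q) mod q: c ≡ 10 (mod 97), and 10^77 mod 97 = 40.
h = q_inv·(m₁ − m₂) mod p = 78·(15 − 40) mod 89 = 8.
m = m₂ + h·q = 40 + 8·97 = 816.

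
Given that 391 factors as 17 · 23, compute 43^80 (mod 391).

Mod 17: 43 ≡ 9; since 16 | 80, by Fermat 9^80 ≡ 1 (mod 17).
Mod 23: 43 ≡ 20; by Fermat, exponent reduces to 80 mod 22 = 14; 20^14 ≡ 4 (mod 23).
Combine by CRT: x ≡ 1 (mod 17), x ≡ 4 (mod 23) ⇒ x ≡ 188 (mod 391).

188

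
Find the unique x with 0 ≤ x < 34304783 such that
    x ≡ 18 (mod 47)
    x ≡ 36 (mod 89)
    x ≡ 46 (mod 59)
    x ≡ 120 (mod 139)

595179

The moduli are pairwise coprime; N = 47·89·59·139 = 34304783.
N/47 = 729889; 729889 ≡ 26 (mod 47); 26·38 ≡ 1, so inverse 38.
N/89 = 385447; 385447 ≡ 77 (mod 89); 77·37 ≡ 1, so inverse 37.
N/59 = 581437; 581437 ≡ 51 (mod 59); 51·22 ≡ 1, so inverse 22.
N/139 = 246797; 246797 ≡ 72 (mod 139); 72·56 ≡ 1, so inverse 56.
x ≡ 18·729889·38 + 36·385447·37 + 46·581437·22 + 120·246797·56 = 3259549564.
3259549564 mod 34304783 = 595179.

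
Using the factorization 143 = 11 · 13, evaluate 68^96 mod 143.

Mod 11: 68 ≡ 2; by Fermat, exponent reduces to 96 mod 10 = 6; 2^6 ≡ 9 (mod 11).
Mod 13: 68 ≡ 3; since 12 | 96, by Fermat 3^96 ≡ 1 (mod 13).
Combine by CRT: x ≡ 9 (mod 11), x ≡ 1 (mod 13) ⇒ x ≡ 53 (mod 143).

53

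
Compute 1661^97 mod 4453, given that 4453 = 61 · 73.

746

Mod 61: 1661 ≡ 14; by Fermat, exponent reduces to 97 mod 60 = 37; 14^37 ≡ 14 (mod 61).
Mod 73: 1661 ≡ 55; by Fermat, exponent reduces to 97 mod 72 = 25; 55^25 ≡ 16 (mod 73).
Combine by CRT: x ≡ 14 (mod 61), x ≡ 16 (mod 73) ⇒ x ≡ 746 (mod 4453).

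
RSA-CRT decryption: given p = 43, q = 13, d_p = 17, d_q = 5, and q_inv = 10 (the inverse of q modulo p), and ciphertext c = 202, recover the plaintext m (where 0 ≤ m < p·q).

m₁ = c^(d_p) mod p: c ≡ 30 (mod 43), and 30^17 mod 43 = 19.
m₂ = c^(d_q) mod q: c ≡ 7 (mod 13), and 7^5 mod 13 = 11.
h = q_inv·(m₁ − m₂) mod p = 10·(19 − 11) mod 43 = 37.
m = m₂ + h·q = 11 + 37·13 = 492.

492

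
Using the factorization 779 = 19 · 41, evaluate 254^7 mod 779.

Mod 19: 254 ≡ 7; 7^7 ≡ 7 (mod 19).
Mod 41: 254 ≡ 8; 8^7 ≡ 2 (mod 41).
Combine by CRT: x ≡ 7 (mod 19), x ≡ 2 (mod 41) ⇒ x ≡ 330 (mod 779).

330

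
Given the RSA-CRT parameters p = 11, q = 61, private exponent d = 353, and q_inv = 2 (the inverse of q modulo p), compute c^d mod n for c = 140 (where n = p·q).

d_p = d mod (p−1) = 353 mod 10 = 3; d_q = d mod (q−1) = 53.
m₁ = c^(d_p) mod p: c ≡ 8 (mod 11), and 8^3 mod 11 = 6.
m₂ = c^(d_q) mod q: c ≡ 18 (mod 61), and 18^53 mod 61 = 30.
h = q_inv·(m₁ − m₂) mod p = 2·(6 − 30) mod 11 = 7.
m = m₂ + h·q = 30 + 7·61 = 457.

457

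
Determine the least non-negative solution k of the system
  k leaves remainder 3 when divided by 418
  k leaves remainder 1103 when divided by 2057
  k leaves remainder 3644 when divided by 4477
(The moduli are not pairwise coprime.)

1190049

gcd(418, 2057) = 11 and 11 | (1103 − 3), so the pair is consistent; merging gives k ≡ 17559 (mod 78166), where 78166 = lcm(418, 2057).
gcd(78166, 4477) = 121 and 121 | (3644 − 17559), so the pair is consistent; merging gives k ≡ 1190049 (mod 2892142), where 2892142 = lcm(78166, 4477).
The solution is unique modulo lcm(418, 2057, 4477) = 2892142.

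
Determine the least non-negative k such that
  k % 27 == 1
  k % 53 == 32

Combine the congruences pairwise.
From k ≡ 1 (mod 27) write k = 1 + 27t. Substituting into k ≡ 32 (mod 53) gives 27t ≡ 31 (mod 53), and since 27⁻¹ ≡ 2 (mod 53), t ≡ 9. Hence k ≡ 1 + 27·9 = 244 (mod 1431).

244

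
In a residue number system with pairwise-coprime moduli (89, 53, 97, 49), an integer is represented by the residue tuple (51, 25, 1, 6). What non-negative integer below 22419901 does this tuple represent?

12067383

Combine the congruences pairwise.
From x ≡ 51 (mod 89) write x = 51 + 89t. Substituting into x ≡ 25 (mod 53) gives 89t ≡ 27 (mod 53), and since 36⁻¹ ≡ 28 (mod 53), t ≡ 14. Hence x ≡ 51 + 89·14 = 1297 (mod 4717).
From x ≡ 1297 (mod 4717) write x = 1297 + 4717t. Substituting into x ≡ 1 (mod 97) gives 4717t ≡ 62 (mod 97), and since 61⁻¹ ≡ 35 (mod 97), t ≡ 36. Hence x ≡ 1297 + 4717·36 = 171109 (mod 457549).
From x ≡ 171109 (mod 457549) write x = 171109 + 457549t. Substituting into x ≡ 6 (mod 49) gives 457549t ≡ 5 (mod 49), and since 36⁻¹ ≡ 15 (mod 49), t ≡ 26. Hence x ≡ 171109 + 457549·26 = 12067383 (mod 22419901).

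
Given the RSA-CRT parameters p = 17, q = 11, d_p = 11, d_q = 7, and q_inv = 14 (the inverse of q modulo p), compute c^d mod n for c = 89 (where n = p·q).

m₁ = c^(d_p) mod p: c ≡ 4 (mod 17), and 4^11 mod 17 = 13.
m₂ = c^(d_q) mod q: c ≡ 1 (mod 11), and 1^7 mod 11 = 1.
h = q_inv·(m₁ − m₂) mod p = 14·(13 − 1) mod 17 = 15.
m = m₂ + h·q = 1 + 15·11 = 166.

166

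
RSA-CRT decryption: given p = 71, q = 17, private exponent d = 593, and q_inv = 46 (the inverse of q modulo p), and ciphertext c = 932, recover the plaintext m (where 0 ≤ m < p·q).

d_p = d mod (p−1) = 593 mod 70 = 33; d_q = d mod (q−1) = 1.
m₁ = c^(d_p) mod p: c ≡ 9 (mod 71), and 9^33 mod 71 = 64.
m₂ = c^(d_q) mod q: c ≡ 14 (mod 17), and 14^1 mod 17 = 14.
h = q_inv·(m₁ − m₂) mod p = 46·(64 − 14) mod 71 = 28.
m = m₂ + h·q = 14 + 28·17 = 490.

490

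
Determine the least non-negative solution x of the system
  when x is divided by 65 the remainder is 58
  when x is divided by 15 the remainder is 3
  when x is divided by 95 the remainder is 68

Combine the congruences pairwise.
gcd(65, 15) = 5 and 5 | (3 − 58), so the pair is consistent; merging gives x ≡ 123 (mod 195), where 195 = lcm(65, 15).
gcd(195, 95) = 5 and 5 | (68 − 123), so the pair is consistent; merging gives x ≡ 1683 (mod 3705), where 3705 = lcm(195, 95).
The solution is unique modulo lcm(65, 15, 95) = 3705.

1683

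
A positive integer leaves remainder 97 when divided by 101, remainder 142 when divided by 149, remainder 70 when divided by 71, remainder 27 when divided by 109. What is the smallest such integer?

56556966

From a ≡ 97 (mod 101) write a = 97 + 101t. Substituting into a ≡ 142 (mod 149) gives 101t ≡ 45 (mod 149), and since 101⁻¹ ≡ 90 (mod 149), t ≡ 27. Hence a ≡ 97 + 101·27 = 2824 (mod 15049).
From a ≡ 2824 (mod 15049) write a = 2824 + 15049t. Substituting into a ≡ 70 (mod 71) gives 15049t ≡ 15 (mod 71), and since 68⁻¹ ≡ 47 (mod 71), t ≡ 66. Hence a ≡ 2824 + 15049·66 = 996058 (mod 1068479).
From a ≡ 996058 (mod 1068479) write a = 996058 + 1068479t. Substituting into a ≡ 27 (mod 109) gives 1068479t ≡ 11 (mod 109), and since 61⁻¹ ≡ 84 (mod 109), t ≡ 52. Hence a ≡ 996058 + 1068479·52 = 56556966 (mod 116464211).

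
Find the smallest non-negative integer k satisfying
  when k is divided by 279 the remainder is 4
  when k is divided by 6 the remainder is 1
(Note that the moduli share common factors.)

283

gcd(279, 6) = 3 and 3 | (1 − 4), so the pair is consistent; merging gives k ≡ 283 (mod 558), where 558 = lcm(279, 6).
The solution is unique modulo lcm(279, 6) = 558.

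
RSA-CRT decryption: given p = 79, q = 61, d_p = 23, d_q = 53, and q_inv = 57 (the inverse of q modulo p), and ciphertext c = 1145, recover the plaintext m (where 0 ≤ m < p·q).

745

m₁ = c^(d_p) mod p: c ≡ 39 (mod 79), and 39^23 mod 79 = 34.
m₂ = c^(d_q) mod q: c ≡ 47 (mod 61), and 47^53 mod 61 = 13.
h = q_inv·(m₁ − m₂) mod p = 57·(34 − 13) mod 79 = 12.
m = m₂ + h·q = 13 + 12·61 = 745.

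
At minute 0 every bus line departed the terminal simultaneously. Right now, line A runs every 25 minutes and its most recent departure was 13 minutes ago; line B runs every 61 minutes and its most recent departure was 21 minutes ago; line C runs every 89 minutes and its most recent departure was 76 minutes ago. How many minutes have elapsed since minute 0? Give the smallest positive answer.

Combine the congruences pairwise.
From t ≡ 13 (mod 25) write t = 13 + 25s. Substituting into t ≡ 21 (mod 61) gives 25s ≡ 8 (mod 61), and since 25⁻¹ ≡ 22 (mod 61), s ≡ 54. Hence t ≡ 13 + 25·54 = 1363 (mod 1525).
From t ≡ 1363 (mod 1525) write t = 1363 + 1525s. Substituting into t ≡ 76 (mod 89) gives 1525s ≡ 48 (mod 89), and since 12⁻¹ ≡ 52 (mod 89), s ≡ 4. Hence t ≡ 1363 + 1525·4 = 7463 (mod 135725).

7463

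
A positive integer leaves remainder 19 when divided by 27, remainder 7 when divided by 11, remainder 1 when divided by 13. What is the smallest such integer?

The moduli are pairwise coprime; N = 27·11·13 = 3861.
N/27 = 143; 143 ≡ 8 (mod 27); 8·17 ≡ 1, so inverse 17.
N/11 = 351; 351 ≡ 10 (mod 11); 10·10 ≡ 1, so inverse 10.
N/13 = 297; 297 ≡ 11 (mod 13); 11·6 ≡ 1, so inverse 6.
m ≡ 19·143·17 + 7·351·10 + 1·297·6 = 72541.
72541 mod 3861 = 3043.

3043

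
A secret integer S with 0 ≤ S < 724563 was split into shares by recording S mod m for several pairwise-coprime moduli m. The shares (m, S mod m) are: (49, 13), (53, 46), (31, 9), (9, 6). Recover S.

The moduli are pairwise coprime; N = 49·53·31·9 = 724563.
N/49 = 14787; 14787 ≡ 38 (mod 49); 38·40 ≡ 1, so inverse 40.
N/53 = 13671; 13671 ≡ 50 (mod 53); 50·35 ≡ 1, so inverse 35.
N/31 = 23373; 23373 ≡ 30 (mod 31); 30·30 ≡ 1, so inverse 30.
N/9 = 80507; 80507 ≡ 2 (mod 9); 2·5 ≡ 1, so inverse 5.
S ≡ 13·14787·40 + 46·13671·35 + 9·23373·30 + 6·80507·5 = 38425470.
38425470 mod 724563 = 23631.

23631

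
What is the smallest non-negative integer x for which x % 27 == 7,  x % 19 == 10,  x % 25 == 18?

From x ≡ 7 (mod 27) write x = 7 + 27t. Substituting into x ≡ 10 (mod 19) gives 27t ≡ 3 (mod 19), and since 8⁻¹ ≡ 12 (mod 19), t ≡ 17. Hence x ≡ 7 + 27·17 = 466 (mod 513).
From x ≡ 466 (mod 513) write x = 466 + 513t. Substituting into x ≡ 18 (mod 25) gives 513t ≡ 2 (mod 25), and since 13⁻¹ ≡ 2 (mod 25), t ≡ 4. Hence x ≡ 466 + 513·4 = 2518 (mod 12825).

2518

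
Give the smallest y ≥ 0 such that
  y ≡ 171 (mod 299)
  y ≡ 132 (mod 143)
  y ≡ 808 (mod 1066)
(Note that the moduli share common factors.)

170302

Combine the congruences pairwise.
gcd(299, 143) = 13 and 13 | (132 − 171), so the pair is consistent; merging gives y ≡ 2563 (mod 3289), where 3289 = lcm(299, 143).
gcd(3289, 1066) = 13 and 13 | (808 − 2563), so the pair is consistent; merging gives y ≡ 170302 (mod 269698), where 269698 = lcm(3289, 1066).
The solution is unique modulo lcm(299, 143, 1066) = 269698.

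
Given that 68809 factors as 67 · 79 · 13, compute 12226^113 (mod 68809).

Mod 67: 12226 ≡ 32; by Fermat, exponent reduces to 113 mod 66 = 47; 32^47 ≡ 51 (mod 67).
Mod 79: 12226 ≡ 60; by Fermat, exponent reduces to 113 mod 78 = 35; 60^35 ≡ 30 (mod 79).
Mod 13: 12226 ≡ 6; by Fermat, exponent reduces to 113 mod 12 = 5; 6^5 ≡ 2 (mod 13).
Combine by CRT: x ≡ 51 (mod 67), x ≡ 30 (mod 79), x ≡ 2 (mod 13) ⇒ x ≡ 67654 (mod 68809).

67654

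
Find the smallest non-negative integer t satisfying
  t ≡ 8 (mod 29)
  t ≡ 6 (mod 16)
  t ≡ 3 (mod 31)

11318

The moduli are pairwise coprime; N = 29·16·31 = 14384.
N/29 = 496; 496 ≡ 3 (mod 29); 3·10 ≡ 1, so inverse 10.
N/16 = 899; 899 ≡ 3 (mod 16); 3·11 ≡ 1, so inverse 11.
N/31 = 464; 464 ≡ 30 (mod 31); 30·30 ≡ 1, so inverse 30.
t ≡ 8·496·10 + 6·899·11 + 3·464·30 = 140774.
140774 mod 14384 = 11318.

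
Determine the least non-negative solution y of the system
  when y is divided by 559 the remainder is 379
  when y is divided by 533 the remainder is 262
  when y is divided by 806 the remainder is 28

gcd(559, 533) = 13 and 13 | (262 − 379), so the pair is consistent; merging gives y ≡ 9323 (mod 22919), where 22919 = lcm(559, 533).
gcd(22919, 806) = 13 and 13 | (28 − 9323), so the pair is consistent; merging gives y ≡ 1086516 (mod 1420978), where 1420978 = lcm(22919, 806).
The solution is unique modulo lcm(559, 533, 806) = 1420978.

1086516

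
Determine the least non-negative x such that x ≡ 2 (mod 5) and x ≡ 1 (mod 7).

From x ≡ 2 (mod 5) write x = 2 + 5t. Substituting into x ≡ 1 (mod 7) gives 5t ≡ 6 (mod 7), and since 5⁻¹ ≡ 3 (mod 7), t ≡ 4. Hence x ≡ 2 + 5·4 = 22 (mod 35).

22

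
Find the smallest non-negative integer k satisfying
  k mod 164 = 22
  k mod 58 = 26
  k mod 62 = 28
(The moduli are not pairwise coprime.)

17078

gcd(164, 58) = 2 and 2 | (26 − 22), so the pair is consistent; merging gives k ≡ 2810 (mod 4756), where 4756 = lcm(164, 58).
gcd(4756, 62) = 2 and 2 | (28 − 2810), so the pair is consistent; merging gives k ≡ 17078 (mod 147436), where 147436 = lcm(4756, 62).
The solution is unique modulo lcm(164, 58, 62) = 147436.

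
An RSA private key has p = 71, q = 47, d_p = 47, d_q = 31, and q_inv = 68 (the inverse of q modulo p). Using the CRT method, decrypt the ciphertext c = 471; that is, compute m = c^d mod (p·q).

48

m₁ = c^(d_p) mod p: c ≡ 45 (mod 71), and 45^47 mod 71 = 48.
m₂ = c^(d_q) mod q: c ≡ 1 (mod 47), and 1^31 mod 47 = 1.
h = q_inv·(m₁ − m₂) mod p = 68·(48 − 1) mod 71 = 1.
m = m₂ + h·q = 1 + 1·47 = 48.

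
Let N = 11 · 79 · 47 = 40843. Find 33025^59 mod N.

37019

Mod 11: 33025 ≡ 3; by Fermat, exponent reduces to 59 mod 10 = 9; 3^9 ≡ 4 (mod 11).
Mod 79: 33025 ≡ 3; 3^59 ≡ 47 (mod 79).
Mod 47: 33025 ≡ 31; by Fermat, exponent reduces to 59 mod 46 = 13; 31^13 ≡ 30 (mod 47).
Combine by CRT: x ≡ 4 (mod 11), x ≡ 47 (mod 79), x ≡ 30 (mod 47) ⇒ x ≡ 37019 (mod 40843).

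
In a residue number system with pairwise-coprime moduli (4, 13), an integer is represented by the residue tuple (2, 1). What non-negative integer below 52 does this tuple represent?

From x ≡ 2 (mod 4) write x = 2 + 4t. Substituting into x ≡ 1 (mod 13) gives 4t ≡ 12 (mod 13), and since 4⁻¹ ≡ 10 (mod 13), t ≡ 3. Hence x ≡ 2 + 4·3 = 14 (mod 52).

14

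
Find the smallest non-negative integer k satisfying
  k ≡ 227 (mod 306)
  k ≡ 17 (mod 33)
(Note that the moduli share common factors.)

2063

Combine the congruences pairwise.
gcd(306, 33) = 3 and 3 | (17 − 227), so the pair is consistent; merging gives k ≡ 2063 (mod 3366), where 3366 = lcm(306, 33).
The solution is unique modulo lcm(306, 33) = 3366.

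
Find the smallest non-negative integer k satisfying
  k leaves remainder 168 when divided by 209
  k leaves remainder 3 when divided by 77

1004

Combine the congruences pairwise.
gcd(209, 77) = 11 and 11 | (3 − 168), so the pair is consistent; merging gives k ≡ 1004 (mod 1463), where 1463 = lcm(209, 77).
The solution is unique modulo lcm(209, 77) = 1463.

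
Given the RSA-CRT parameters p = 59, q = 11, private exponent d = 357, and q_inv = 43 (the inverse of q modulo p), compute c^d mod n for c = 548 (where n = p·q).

202

d_p = d mod (p−1) = 357 mod 58 = 9; d_q = d mod (q−1) = 7.
m₁ = c^(d_p) mod p: c ≡ 17 (mod 59), and 17^9 mod 59 = 25.
m₂ = c^(d_q) mod q: c ≡ 9 (mod 11), and 9^7 mod 11 = 4.
h = q_inv·(m₁ − m₂) mod p = 43·(25 − 4) mod 59 = 18.
m = m₂ + h·q = 4 + 18·11 = 202.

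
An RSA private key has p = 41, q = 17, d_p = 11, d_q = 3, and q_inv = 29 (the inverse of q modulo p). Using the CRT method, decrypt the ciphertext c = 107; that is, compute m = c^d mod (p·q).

312

m₁ = c^(d_p) mod p: c ≡ 25 (mod 41), and 25^11 mod 41 = 25.
m₂ = c^(d_q) mod q: c ≡ 5 (mod 17), and 5^3 mod 17 = 6.
h = q_inv·(m₁ − m₂) mod p = 29·(25 − 6) mod 41 = 18.
m = m₂ + h·q = 6 + 18·17 = 312.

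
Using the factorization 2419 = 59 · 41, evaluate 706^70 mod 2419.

Mod 59: 706 ≡ 57; by Fermat, exponent reduces to 70 mod 58 = 12; 57^12 ≡ 25 (mod 59).
Mod 41: 706 ≡ 9; by Fermat, exponent reduces to 70 mod 40 = 30; 9^30 ≡ 40 (mod 41).
Combine by CRT: x ≡ 25 (mod 59), x ≡ 40 (mod 41) ⇒ x ≡ 2090 (mod 2419).

2090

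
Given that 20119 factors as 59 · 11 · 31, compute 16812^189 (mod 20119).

10277

Mod 59: 16812 ≡ 56; by Fermat, exponent reduces to 189 mod 58 = 15; 56^15 ≡ 11 (mod 59).
Mod 11: 16812 ≡ 4; by Fermat, exponent reduces to 189 mod 10 = 9; 4^9 ≡ 3 (mod 11).
Mod 31: 16812 ≡ 10; by Fermat, exponent reduces to 189 mod 30 = 9; 10^9 ≡ 16 (mod 31).
Combine by CRT: x ≡ 11 (mod 59), x ≡ 3 (mod 11), x ≡ 16 (mod 31) ⇒ x ≡ 10277 (mod 20119).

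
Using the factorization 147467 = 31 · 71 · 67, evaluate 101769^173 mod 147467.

3005

Mod 31: 101769 ≡ 27; by Fermat, exponent reduces to 173 mod 30 = 23; 27^23 ≡ 29 (mod 31).
Mod 71: 101769 ≡ 26; by Fermat, exponent reduces to 173 mod 70 = 33; 26^33 ≡ 23 (mod 71).
Mod 67: 101769 ≡ 63; by Fermat, exponent reduces to 173 mod 66 = 41; 63^41 ≡ 57 (mod 67).
Combine by CRT: x ≡ 29 (mod 31), x ≡ 23 (mod 71), x ≡ 57 (mod 67) ⇒ x ≡ 3005 (mod 147467).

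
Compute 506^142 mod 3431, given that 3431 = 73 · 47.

Mod 73: 506 ≡ 68; by Fermat, exponent reduces to 142 mod 72 = 70; 68^70 ≡ 38 (mod 73).
Mod 47: 506 ≡ 36; by Fermat, exponent reduces to 142 mod 46 = 4; 36^4 ≡ 24 (mod 47).
Combine by CRT: x ≡ 38 (mod 73), x ≡ 24 (mod 47) ⇒ x ≡ 2374 (mod 3431).

2374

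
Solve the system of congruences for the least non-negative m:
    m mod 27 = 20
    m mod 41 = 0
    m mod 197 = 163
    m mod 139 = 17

24765230

The moduli are pairwise coprime; N = 27·41·197·139 = 30312981.
N/27 = 1122703; 1122703 ≡ 16 (mod 27); 16·22 ≡ 1, so inverse 22.
N/41 = 739341; 739341 ≡ 29 (mod 41); 29·17 ≡ 1, so inverse 17.
N/197 = 153873; 153873 ≡ 16 (mod 197); 16·37 ≡ 1, so inverse 37.
N/139 = 218079; 218079 ≡ 127 (mod 139); 127·81 ≡ 1, so inverse 81.
m ≡ 20·1122703·22 + 0·739341·17 + 163·153873·37 + 17·218079·81 = 1722292166.
1722292166 mod 30312981 = 24765230.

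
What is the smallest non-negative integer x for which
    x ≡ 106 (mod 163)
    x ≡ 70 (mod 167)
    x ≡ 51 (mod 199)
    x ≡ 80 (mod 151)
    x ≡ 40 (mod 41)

From x ≡ 106 (mod 163) write x = 106 + 163t. Substituting into x ≡ 70 (mod 167) gives 163t ≡ 131 (mod 167), and since 163⁻¹ ≡ 125 (mod 167), t ≡ 9. Hence x ≡ 106 + 163·9 = 1573 (mod 27221).
From x ≡ 1573 (mod 27221) write x = 1573 + 27221t. Substituting into x ≡ 51 (mod 199) gives 27221t ≡ 70 (mod 199), and since 157⁻¹ ≡ 90 (mod 199), t ≡ 131. Hence x ≡ 1573 + 27221·131 = 3567524 (mod 5416979).
From x ≡ 3567524 (mod 5416979) write x = 3567524 + 5416979t. Substituting into x ≡ 80 (mod 151) gives 5416979t ≡ 82 (mod 151), and since 5⁻¹ ≡ 121 (mod 151), t ≡ 107. Hence x ≡ 3567524 + 5416979·107 = 583184277 (mod 817963829).
From x ≡ 583184277 (mod 817963829) write x = 583184277 + 817963829t. Substituting into x ≡ 40 (mod 41) gives 817963829t ≡ 9 (mod 41), and since 12⁻¹ ≡ 24 (mod 41), t ≡ 11. Hence x ≡ 583184277 + 817963829·11 = 9580786396 (mod 33536516989).

9580786396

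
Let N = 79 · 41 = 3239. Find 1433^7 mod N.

241

Mod 79: 1433 ≡ 11; 11^7 ≡ 4 (mod 79).
Mod 41: 1433 ≡ 39; 39^7 ≡ 36 (mod 41).
Combine by CRT: x ≡ 4 (mod 79), x ≡ 36 (mod 41) ⇒ x ≡ 241 (mod 3239).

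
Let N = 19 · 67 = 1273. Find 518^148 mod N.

1024

Mod 19: 518 ≡ 5; by Fermat, exponent reduces to 148 mod 18 = 4; 5^4 ≡ 17 (mod 19).
Mod 67: 518 ≡ 49; by Fermat, exponent reduces to 148 mod 66 = 16; 49^16 ≡ 19 (mod 67).
Combine by CRT: x ≡ 17 (mod 19), x ≡ 19 (mod 67) ⇒ x ≡ 1024 (mod 1273).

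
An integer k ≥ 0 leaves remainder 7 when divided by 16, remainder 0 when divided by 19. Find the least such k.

247

From k ≡ 7 (mod 16) write k = 7 + 16t. Substituting into k ≡ 0 (mod 19) gives 16t ≡ 12 (mod 19), and since 16⁻¹ ≡ 6 (mod 19), t ≡ 15. Hence k ≡ 7 + 16·15 = 247 (mod 304).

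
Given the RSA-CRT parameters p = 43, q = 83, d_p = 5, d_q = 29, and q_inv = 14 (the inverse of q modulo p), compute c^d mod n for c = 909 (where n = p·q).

m₁ = c^(d_p) mod p: c ≡ 6 (mod 43), and 6^5 mod 43 = 36.
m₂ = c^(d_q) mod q: c ≡ 79 (mod 83), and 79^29 mod 83 = 15.
h = q_inv·(m₁ − m₂) mod p = 14·(36 − 15) mod 43 = 36.
m = m₂ + h·q = 15 + 36·83 = 3003.

3003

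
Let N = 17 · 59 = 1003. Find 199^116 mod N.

Mod 17: 199 ≡ 12; by Fermat, exponent reduces to 116 mod 16 = 4; 12^4 ≡ 13 (mod 17).
Mod 59: 199 ≡ 22; since 58 | 116, by Fermat 22^116 ≡ 1 (mod 59).
Combine by CRT: x ≡ 13 (mod 17), x ≡ 1 (mod 59) ⇒ x ≡ 591 (mod 1003).

591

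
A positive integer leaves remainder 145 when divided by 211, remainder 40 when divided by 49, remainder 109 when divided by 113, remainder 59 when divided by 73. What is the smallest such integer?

The moduli are pairwise coprime; M = 211·49·113·73 = 85286411.
M/211 = 404201; 404201 ≡ 136 (mod 211); 136·45 ≡ 1, so inverse 45.
M/49 = 1740539; 1740539 ≡ 10 (mod 49); 10·5 ≡ 1, so inverse 5.
M/113 = 754747; 754747 ≡ 20 (mod 113); 20·17 ≡ 1, so inverse 17.
M/73 = 1168307; 1168307 ≡ 15 (mod 73); 15·39 ≡ 1, so inverse 39.
n ≡ 145·404201·45 + 40·1740539·5 + 109·754747·17 + 59·1168307·39 = 7072339923.
7072339923 mod 85286411 = 78854221.

78854221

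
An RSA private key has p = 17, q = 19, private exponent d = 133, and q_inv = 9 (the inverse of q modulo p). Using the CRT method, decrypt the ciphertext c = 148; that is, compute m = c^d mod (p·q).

d_p = d mod (p−1) = 133 mod 16 = 5; d_q = d mod (q−1) = 7.
m₁ = c^(d_p) mod p: c ≡ 12 (mod 17), and 12^5 mod 17 = 3.
m₂ = c^(d_q) mod q: c ≡ 15 (mod 19), and 15^7 mod 19 = 13.
h = q_inv·(m₁ − m₂) mod p = 9·(3 − 13) mod 17 = 12.
m = m₂ + h·q = 13 + 12·19 = 241.

241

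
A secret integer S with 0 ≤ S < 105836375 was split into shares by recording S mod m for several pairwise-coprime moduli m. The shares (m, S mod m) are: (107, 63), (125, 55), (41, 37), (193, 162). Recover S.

37857305

From S ≡ 63 (mod 107) write S = 63 + 107t. Substituting into S ≡ 55 (mod 125) gives 107t ≡ 117 (mod 125), and since 107⁻¹ ≡ 118 (mod 125), t ≡ 56. Hence S ≡ 63 + 107·56 = 6055 (mod 13375).
From S ≡ 6055 (mod 13375) write S = 6055 + 13375t. Substituting into S ≡ 37 (mod 41) gives 13375t ≡ 9 (mod 41), and since 9⁻¹ ≡ 32 (mod 41), t ≡ 1. Hence S ≡ 6055 + 13375·1 = 19430 (mod 548375).
From S ≡ 19430 (mod 548375) write S = 19430 + 548375t. Substituting into S ≡ 162 (mod 193) gives 548375t ≡ 32 (mod 193), and since 62⁻¹ ≡ 165 (mod 193), t ≡ 69. Hence S ≡ 19430 + 548375·69 = 37857305 (mod 105836375).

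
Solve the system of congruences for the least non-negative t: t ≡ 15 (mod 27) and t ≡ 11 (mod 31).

From t ≡ 15 (mod 27) write t = 15 + 27s. Substituting into t ≡ 11 (mod 31) gives 27s ≡ 27 (mod 31), and since 27⁻¹ ≡ 23 (mod 31), s ≡ 1. Hence t ≡ 15 + 27·1 = 42 (mod 837).

42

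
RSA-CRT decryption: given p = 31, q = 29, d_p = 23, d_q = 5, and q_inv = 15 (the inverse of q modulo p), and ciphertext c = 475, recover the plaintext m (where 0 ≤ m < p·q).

m₁ = c^(d_p) mod p: c ≡ 10 (mod 31), and 10^23 mod 31 = 14.
m₂ = c^(d_q) mod q: c ≡ 11 (mod 29), and 11^5 mod 29 = 14.
h = q_inv·(m₁ − m₂) mod p = 15·(14 − 14) mod 31 = 0.
m = m₂ + h·q = 14 + 0·29 = 14.

14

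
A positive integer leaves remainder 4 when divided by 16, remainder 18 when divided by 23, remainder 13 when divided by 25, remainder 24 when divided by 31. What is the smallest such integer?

280388

The moduli are pairwise coprime; N = 16·23·25·31 = 285200.
N/16 = 17825; 17825 ≡ 1 (mod 16), inverse 1.
N/23 = 12400; 12400 ≡ 3 (mod 23); 3·8 ≡ 1, so inverse 8.
N/25 = 11408; 11408 ≡ 8 (mod 25); 8·22 ≡ 1, so inverse 22.
N/31 = 9200; 9200 ≡ 24 (mod 31); 24·22 ≡ 1, so inverse 22.
x ≡ 4·17825·1 + 18·12400·8 + 13·11408·22 + 24·9200·22 = 9977188.
9977188 mod 285200 = 280388.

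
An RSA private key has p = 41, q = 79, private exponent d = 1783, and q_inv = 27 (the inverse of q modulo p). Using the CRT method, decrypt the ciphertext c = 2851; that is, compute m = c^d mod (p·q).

d_p = d mod (p−1) = 1783 mod 40 = 23; d_q = d mod (q−1) = 67.
m₁ = c^(d_p) mod p: c ≡ 22 (mod 41), and 22^23 mod 41 = 12.
m₂ = c^(d_q) mod q: c ≡ 7 (mod 79), and 7^67 mod 79 = 70.
h = q_inv·(m₁ − m₂) mod p = 27·(12 − 70) mod 41 = 33.
m = m₂ + h·q = 70 + 33·79 = 2677.

2677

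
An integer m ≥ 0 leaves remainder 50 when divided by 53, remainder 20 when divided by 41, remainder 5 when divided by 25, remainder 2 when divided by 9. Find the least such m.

From m ≡ 50 (mod 53) write m = 50 + 53t. Substituting into m ≡ 20 (mod 41) gives 53t ≡ 11 (mod 41), and since 12⁻¹ ≡ 24 (mod 41), t ≡ 18. Hence m ≡ 50 + 53·18 = 1004 (mod 2173).
From m ≡ 1004 (mod 2173) write m = 1004 + 2173t. Substituting into m ≡ 5 (mod 25) gives 2173t ≡ 1 (mod 25), and since 23⁻¹ ≡ 12 (mod 25), t ≡ 12. Hence m ≡ 1004 + 2173·12 = 27080 (mod 54325).
From m ≡ 27080 (mod 54325) write m = 27080 + 54325t. Substituting into m ≡ 2 (mod 9) gives 54325t ≡ 3 (mod 9), and since 1⁻¹ ≡ 1 (mod 9), t ≡ 3. Hence m ≡ 27080 + 54325·3 = 190055 (mod 488925).

190055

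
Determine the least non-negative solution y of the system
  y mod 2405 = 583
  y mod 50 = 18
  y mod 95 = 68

Combine the congruences pairwise.
gcd(2405, 50) = 5 and 5 | (18 − 583), so the pair is consistent; merging gives y ≡ 17418 (mod 24050), where 24050 = lcm(2405, 50).
gcd(24050, 95) = 5 and 5 | (68 − 17418), so the pair is consistent; merging gives y ≡ 378168 (mod 456950), where 456950 = lcm(24050, 95).
The solution is unique modulo lcm(2405, 50, 95) = 456950.

378168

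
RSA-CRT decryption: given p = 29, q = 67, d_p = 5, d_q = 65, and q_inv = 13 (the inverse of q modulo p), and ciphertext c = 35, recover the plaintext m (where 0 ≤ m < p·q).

961

m₁ = c^(d_p) mod p: c ≡ 6 (mod 29), and 6^5 mod 29 = 4.
m₂ = c^(d_q) mod q: c ≡ 35 (mod 67), and 35^65 mod 67 = 23.
h = q_inv·(m₁ − m₂) mod p = 13·(4 − 23) mod 29 = 14.
m = m₂ + h·q = 23 + 14·67 = 961.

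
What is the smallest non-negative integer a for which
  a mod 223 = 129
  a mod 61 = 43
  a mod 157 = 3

From a ≡ 129 (mod 223) write a = 129 + 223t. Substituting into a ≡ 43 (mod 61) gives 223t ≡ 36 (mod 61), and since 40⁻¹ ≡ 29 (mod 61), t ≡ 7. Hence a ≡ 129 + 223·7 = 1690 (mod 13603).
From a ≡ 1690 (mod 13603) write a = 1690 + 13603t. Substituting into a ≡ 3 (mod 157) gives 13603t ≡ 40 (mod 157), and since 101⁻¹ ≡ 14 (mod 157), t ≡ 89. Hence a ≡ 1690 + 13603·89 = 1212357 (mod 2135671).

1212357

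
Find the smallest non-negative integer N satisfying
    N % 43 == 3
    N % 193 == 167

From N ≡ 3 (mod 43) write N = 3 + 43t. Substituting into N ≡ 167 (mod 193) gives 43t ≡ 164 (mod 193), and since 43⁻¹ ≡ 9 (mod 193), t ≡ 125. Hence N ≡ 3 + 43·125 = 5378 (mod 8299).

5378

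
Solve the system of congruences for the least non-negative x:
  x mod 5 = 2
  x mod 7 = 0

7

From x ≡ 2 (mod 5) write x = 2 + 5t. Substituting into x ≡ 0 (mod 7) gives 5t ≡ 5 (mod 7), and since 5⁻¹ ≡ 3 (mod 7), t ≡ 1. Hence x ≡ 2 + 5·1 = 7 (mod 35).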